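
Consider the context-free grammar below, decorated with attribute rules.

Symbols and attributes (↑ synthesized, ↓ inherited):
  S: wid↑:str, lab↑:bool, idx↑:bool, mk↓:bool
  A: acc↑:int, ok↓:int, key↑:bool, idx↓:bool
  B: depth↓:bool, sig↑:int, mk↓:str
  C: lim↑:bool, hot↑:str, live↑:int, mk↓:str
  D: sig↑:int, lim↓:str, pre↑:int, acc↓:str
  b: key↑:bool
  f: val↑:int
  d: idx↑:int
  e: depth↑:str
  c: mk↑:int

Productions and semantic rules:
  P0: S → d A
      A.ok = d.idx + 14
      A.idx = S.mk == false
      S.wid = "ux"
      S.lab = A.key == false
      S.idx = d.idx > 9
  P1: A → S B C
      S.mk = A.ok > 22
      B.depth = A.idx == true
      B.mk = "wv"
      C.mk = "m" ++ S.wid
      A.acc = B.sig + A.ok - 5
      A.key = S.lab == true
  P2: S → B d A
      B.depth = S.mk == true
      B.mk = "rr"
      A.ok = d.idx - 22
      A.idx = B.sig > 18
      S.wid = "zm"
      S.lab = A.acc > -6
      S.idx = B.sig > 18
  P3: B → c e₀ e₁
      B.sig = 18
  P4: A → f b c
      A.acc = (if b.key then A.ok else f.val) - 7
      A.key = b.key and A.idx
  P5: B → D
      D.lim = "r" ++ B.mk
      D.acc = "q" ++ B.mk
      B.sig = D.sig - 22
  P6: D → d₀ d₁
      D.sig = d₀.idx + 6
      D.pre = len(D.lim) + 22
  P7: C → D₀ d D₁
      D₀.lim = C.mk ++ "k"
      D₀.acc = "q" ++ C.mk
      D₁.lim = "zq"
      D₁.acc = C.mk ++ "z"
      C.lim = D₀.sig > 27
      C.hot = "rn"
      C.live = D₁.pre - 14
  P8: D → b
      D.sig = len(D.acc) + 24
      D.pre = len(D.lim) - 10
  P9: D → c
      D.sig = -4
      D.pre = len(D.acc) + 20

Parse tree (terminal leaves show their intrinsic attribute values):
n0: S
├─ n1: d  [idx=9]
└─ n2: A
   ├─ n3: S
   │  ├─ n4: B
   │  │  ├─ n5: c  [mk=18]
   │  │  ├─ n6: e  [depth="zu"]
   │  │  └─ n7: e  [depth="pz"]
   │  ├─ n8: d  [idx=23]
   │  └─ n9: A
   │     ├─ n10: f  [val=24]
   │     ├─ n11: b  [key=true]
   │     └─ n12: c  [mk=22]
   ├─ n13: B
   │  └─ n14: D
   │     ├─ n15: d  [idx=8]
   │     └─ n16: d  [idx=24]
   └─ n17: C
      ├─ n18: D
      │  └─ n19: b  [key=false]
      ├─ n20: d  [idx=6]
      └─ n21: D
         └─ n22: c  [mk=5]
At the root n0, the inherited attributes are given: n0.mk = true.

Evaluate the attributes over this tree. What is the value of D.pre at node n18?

-6

1. n0.mk = true  [given at root]
2. n1.idx = 9  [terminal]
3. n2.ok = 23  [d.idx + 14]
4. n2.idx = false  [S.mk == false]
5. n3.mk = true  [A.ok > 22]
6. n4.depth = true  [S.mk == true]
7. n4.mk = "rr"  ["rr"]
8. n5.mk = 18  [terminal]
9. n6.depth = "zu"  [terminal]
10. n7.depth = "pz"  [terminal]
11. n4.sig = 18  [18]
12. n8.idx = 23  [terminal]
13. n9.ok = 1  [d.idx - 22]
14. n9.idx = false  [B.sig > 18]
15. n10.val = 24  [terminal]
16. n11.key = true  [terminal]
17. n12.mk = 22  [terminal]
18. n9.acc = -6  [(if b.key then A.ok else f.val) - 7]
19. n9.key = false  [b.key and A.idx]
20. n3.wid = "zm"  ["zm"]
21. n3.lab = false  [A.acc > -6]
22. n3.idx = false  [B.sig > 18]
23. n13.depth = false  [A.idx == true]
24. n13.mk = "wv"  ["wv"]
25. n14.lim = "rwv"  ["r" ++ B.mk]
26. n14.acc = "qwv"  ["q" ++ B.mk]
27. n15.idx = 8  [terminal]
28. n16.idx = 24  [terminal]
29. n14.sig = 14  [d₀.idx + 6]
30. n14.pre = 25  [len(D.lim) + 22]
31. n13.sig = -8  [D.sig - 22]
32. n17.mk = "mzm"  ["m" ++ S.wid]
33. n18.lim = "mzmk"  [C.mk ++ "k"]
34. n18.acc = "qmzm"  ["q" ++ C.mk]
35. n19.key = false  [terminal]
36. n18.sig = 28  [len(D.acc) + 24]
37. n18.pre = -6  [len(D.lim) - 10]
38. n20.idx = 6  [terminal]
39. n21.lim = "zq"  ["zq"]
40. n21.acc = "mzmz"  [C.mk ++ "z"]
41. n22.mk = 5  [terminal]
42. n21.sig = -4  [-4]
43. n21.pre = 24  [len(D.acc) + 20]
44. n17.lim = true  [D₀.sig > 27]
45. n17.hot = "rn"  ["rn"]
46. n17.live = 10  [D₁.pre - 14]
47. n2.acc = 10  [B.sig + A.ok - 5]
48. n2.key = false  [S.lab == true]
49. n0.wid = "ux"  ["ux"]
50. n0.lab = true  [A.key == false]
51. n0.idx = false  [d.idx > 9]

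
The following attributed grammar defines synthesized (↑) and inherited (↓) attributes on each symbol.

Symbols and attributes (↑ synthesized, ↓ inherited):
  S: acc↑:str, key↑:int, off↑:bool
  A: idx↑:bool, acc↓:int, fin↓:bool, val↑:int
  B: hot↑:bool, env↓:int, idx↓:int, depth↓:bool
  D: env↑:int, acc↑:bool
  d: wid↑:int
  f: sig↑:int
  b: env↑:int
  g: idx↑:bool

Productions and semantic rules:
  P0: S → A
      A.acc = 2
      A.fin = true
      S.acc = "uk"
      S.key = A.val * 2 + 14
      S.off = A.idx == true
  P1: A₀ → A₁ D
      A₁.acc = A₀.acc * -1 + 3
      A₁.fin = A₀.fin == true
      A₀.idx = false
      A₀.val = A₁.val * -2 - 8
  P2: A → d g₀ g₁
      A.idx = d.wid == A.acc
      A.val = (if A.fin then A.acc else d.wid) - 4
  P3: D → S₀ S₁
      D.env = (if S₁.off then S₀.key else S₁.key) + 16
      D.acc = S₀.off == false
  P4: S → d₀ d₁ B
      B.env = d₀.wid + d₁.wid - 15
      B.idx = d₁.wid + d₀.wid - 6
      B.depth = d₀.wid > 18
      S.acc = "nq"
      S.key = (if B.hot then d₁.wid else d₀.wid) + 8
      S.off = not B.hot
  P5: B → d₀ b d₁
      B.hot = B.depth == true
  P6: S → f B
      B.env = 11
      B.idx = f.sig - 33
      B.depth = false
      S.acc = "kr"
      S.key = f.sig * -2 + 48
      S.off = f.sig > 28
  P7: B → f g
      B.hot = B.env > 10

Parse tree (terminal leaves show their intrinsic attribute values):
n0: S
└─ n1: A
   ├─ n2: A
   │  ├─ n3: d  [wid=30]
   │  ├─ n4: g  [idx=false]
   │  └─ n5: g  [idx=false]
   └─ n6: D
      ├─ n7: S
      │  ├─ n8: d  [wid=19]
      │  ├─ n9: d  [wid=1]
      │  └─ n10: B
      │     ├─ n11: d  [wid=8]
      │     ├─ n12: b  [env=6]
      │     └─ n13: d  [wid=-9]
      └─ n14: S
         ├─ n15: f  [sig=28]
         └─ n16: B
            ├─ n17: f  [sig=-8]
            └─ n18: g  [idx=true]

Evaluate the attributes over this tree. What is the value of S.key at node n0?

10

1. n1.acc = 2  [2]
2. n1.fin = true  [true]
3. n2.acc = 1  [A₀.acc * -1 + 3]
4. n2.fin = true  [A₀.fin == true]
5. n3.wid = 30  [terminal]
6. n4.idx = false  [terminal]
7. n5.idx = false  [terminal]
8. n2.idx = false  [d.wid == A.acc]
9. n2.val = -3  [(if A.fin then A.acc else d.wid) - 4]
10. n8.wid = 19  [terminal]
11. n9.wid = 1  [terminal]
12. n10.env = 5  [d₀.wid + d₁.wid - 15]
13. n10.idx = 14  [d₁.wid + d₀.wid - 6]
14. n10.depth = true  [d₀.wid > 18]
15. n11.wid = 8  [terminal]
16. n12.env = 6  [terminal]
17. n13.wid = -9  [terminal]
18. n10.hot = true  [B.depth == true]
19. n7.acc = "nq"  ["nq"]
20. n7.key = 9  [(if B.hot then d₁.wid else d₀.wid) + 8]
21. n7.off = false  [not B.hot]
22. n15.sig = 28  [terminal]
23. n16.env = 11  [11]
24. n16.idx = -5  [f.sig - 33]
25. n16.depth = false  [false]
26. n17.sig = -8  [terminal]
27. n18.idx = true  [terminal]
28. n16.hot = true  [B.env > 10]
29. n14.acc = "kr"  ["kr"]
30. n14.key = -8  [f.sig * -2 + 48]
31. n14.off = false  [f.sig > 28]
32. n6.env = 8  [(if S₁.off then S₀.key else S₁.key) + 16]
33. n6.acc = true  [S₀.off == false]
34. n1.idx = false  [false]
35. n1.val = -2  [A₁.val * -2 - 8]
36. n0.acc = "uk"  ["uk"]
37. n0.key = 10  [A.val * 2 + 14]
38. n0.off = false  [A.idx == true]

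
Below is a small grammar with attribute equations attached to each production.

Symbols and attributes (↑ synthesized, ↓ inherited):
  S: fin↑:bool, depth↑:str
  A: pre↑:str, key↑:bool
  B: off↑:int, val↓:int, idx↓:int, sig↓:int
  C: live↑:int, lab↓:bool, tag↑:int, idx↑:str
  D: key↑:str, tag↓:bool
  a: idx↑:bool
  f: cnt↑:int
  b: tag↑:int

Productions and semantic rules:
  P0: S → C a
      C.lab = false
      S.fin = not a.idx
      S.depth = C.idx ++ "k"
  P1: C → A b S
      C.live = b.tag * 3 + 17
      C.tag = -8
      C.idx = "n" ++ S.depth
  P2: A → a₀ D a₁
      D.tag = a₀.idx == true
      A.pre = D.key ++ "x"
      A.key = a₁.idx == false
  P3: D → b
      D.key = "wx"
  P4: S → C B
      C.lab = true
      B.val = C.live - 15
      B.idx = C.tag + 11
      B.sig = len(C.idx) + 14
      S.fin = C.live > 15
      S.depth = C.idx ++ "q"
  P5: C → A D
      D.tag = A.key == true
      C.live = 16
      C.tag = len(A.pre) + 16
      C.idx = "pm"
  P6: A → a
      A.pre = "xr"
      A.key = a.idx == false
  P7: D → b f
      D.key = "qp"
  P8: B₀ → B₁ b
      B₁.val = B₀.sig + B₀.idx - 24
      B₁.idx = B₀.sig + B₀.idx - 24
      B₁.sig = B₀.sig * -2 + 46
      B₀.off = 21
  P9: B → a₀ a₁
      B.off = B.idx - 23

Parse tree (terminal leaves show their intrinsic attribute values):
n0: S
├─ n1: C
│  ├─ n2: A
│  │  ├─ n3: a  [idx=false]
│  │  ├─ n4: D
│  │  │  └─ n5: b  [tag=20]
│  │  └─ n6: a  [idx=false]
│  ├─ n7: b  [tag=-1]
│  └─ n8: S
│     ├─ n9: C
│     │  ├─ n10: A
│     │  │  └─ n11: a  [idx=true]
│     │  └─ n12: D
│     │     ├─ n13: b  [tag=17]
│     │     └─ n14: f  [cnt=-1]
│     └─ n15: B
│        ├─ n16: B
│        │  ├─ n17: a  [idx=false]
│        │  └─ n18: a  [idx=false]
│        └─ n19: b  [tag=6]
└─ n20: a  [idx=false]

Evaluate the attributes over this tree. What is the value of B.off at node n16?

-2

1. n1.lab = false  [false]
2. n3.idx = false  [terminal]
3. n4.tag = false  [a₀.idx == true]
4. n5.tag = 20  [terminal]
5. n4.key = "wx"  ["wx"]
6. n6.idx = false  [terminal]
7. n2.pre = "wxx"  [D.key ++ "x"]
8. n2.key = true  [a₁.idx == false]
9. n7.tag = -1  [terminal]
10. n9.lab = true  [true]
11. n11.idx = true  [terminal]
12. n10.pre = "xr"  ["xr"]
13. n10.key = false  [a.idx == false]
14. n12.tag = false  [A.key == true]
15. n13.tag = 17  [terminal]
16. n14.cnt = -1  [terminal]
17. n12.key = "qp"  ["qp"]
18. n9.live = 16  [16]
19. n9.tag = 18  [len(A.pre) + 16]
20. n9.idx = "pm"  ["pm"]
21. n15.val = 1  [C.live - 15]
22. n15.idx = 29  [C.tag + 11]
23. n15.sig = 16  [len(C.idx) + 14]
24. n16.val = 21  [B₀.sig + B₀.idx - 24]
25. n16.idx = 21  [B₀.sig + B₀.idx - 24]
26. n16.sig = 14  [B₀.sig * -2 + 46]
27. n17.idx = false  [terminal]
28. n18.idx = false  [terminal]
29. n16.off = -2  [B.idx - 23]
30. n19.tag = 6  [terminal]
31. n15.off = 21  [21]
32. n8.fin = true  [C.live > 15]
33. n8.depth = "pmq"  [C.idx ++ "q"]
34. n1.live = 14  [b.tag * 3 + 17]
35. n1.tag = -8  [-8]
36. n1.idx = "npmq"  ["n" ++ S.depth]
37. n20.idx = false  [terminal]
38. n0.fin = true  [not a.idx]
39. n0.depth = "npmqk"  [C.idx ++ "k"]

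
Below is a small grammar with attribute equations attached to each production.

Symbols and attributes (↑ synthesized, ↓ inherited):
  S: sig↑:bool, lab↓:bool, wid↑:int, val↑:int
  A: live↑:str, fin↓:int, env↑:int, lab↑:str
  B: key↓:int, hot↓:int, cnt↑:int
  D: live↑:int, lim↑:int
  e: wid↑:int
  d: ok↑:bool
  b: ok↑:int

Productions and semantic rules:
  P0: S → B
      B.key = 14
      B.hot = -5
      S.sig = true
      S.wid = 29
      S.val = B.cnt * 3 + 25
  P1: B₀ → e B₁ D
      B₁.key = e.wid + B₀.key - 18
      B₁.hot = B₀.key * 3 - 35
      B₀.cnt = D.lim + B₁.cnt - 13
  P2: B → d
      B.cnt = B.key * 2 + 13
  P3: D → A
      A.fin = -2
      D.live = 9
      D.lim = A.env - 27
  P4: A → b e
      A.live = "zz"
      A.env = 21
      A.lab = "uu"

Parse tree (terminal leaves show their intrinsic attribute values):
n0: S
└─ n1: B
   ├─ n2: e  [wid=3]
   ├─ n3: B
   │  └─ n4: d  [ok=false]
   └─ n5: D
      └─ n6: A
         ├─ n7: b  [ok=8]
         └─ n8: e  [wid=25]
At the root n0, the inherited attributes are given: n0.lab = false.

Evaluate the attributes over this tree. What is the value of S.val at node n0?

1. n0.lab = false  [given at root]
2. n1.key = 14  [14]
3. n1.hot = -5  [-5]
4. n2.wid = 3  [terminal]
5. n3.key = -1  [e.wid + B₀.key - 18]
6. n3.hot = 7  [B₀.key * 3 - 35]
7. n4.ok = false  [terminal]
8. n3.cnt = 11  [B.key * 2 + 13]
9. n6.fin = -2  [-2]
10. n7.ok = 8  [terminal]
11. n8.wid = 25  [terminal]
12. n6.live = "zz"  ["zz"]
13. n6.env = 21  [21]
14. n6.lab = "uu"  ["uu"]
15. n5.live = 9  [9]
16. n5.lim = -6  [A.env - 27]
17. n1.cnt = -8  [D.lim + B₁.cnt - 13]
18. n0.sig = true  [true]
19. n0.wid = 29  [29]
20. n0.val = 1  [B.cnt * 3 + 25]

1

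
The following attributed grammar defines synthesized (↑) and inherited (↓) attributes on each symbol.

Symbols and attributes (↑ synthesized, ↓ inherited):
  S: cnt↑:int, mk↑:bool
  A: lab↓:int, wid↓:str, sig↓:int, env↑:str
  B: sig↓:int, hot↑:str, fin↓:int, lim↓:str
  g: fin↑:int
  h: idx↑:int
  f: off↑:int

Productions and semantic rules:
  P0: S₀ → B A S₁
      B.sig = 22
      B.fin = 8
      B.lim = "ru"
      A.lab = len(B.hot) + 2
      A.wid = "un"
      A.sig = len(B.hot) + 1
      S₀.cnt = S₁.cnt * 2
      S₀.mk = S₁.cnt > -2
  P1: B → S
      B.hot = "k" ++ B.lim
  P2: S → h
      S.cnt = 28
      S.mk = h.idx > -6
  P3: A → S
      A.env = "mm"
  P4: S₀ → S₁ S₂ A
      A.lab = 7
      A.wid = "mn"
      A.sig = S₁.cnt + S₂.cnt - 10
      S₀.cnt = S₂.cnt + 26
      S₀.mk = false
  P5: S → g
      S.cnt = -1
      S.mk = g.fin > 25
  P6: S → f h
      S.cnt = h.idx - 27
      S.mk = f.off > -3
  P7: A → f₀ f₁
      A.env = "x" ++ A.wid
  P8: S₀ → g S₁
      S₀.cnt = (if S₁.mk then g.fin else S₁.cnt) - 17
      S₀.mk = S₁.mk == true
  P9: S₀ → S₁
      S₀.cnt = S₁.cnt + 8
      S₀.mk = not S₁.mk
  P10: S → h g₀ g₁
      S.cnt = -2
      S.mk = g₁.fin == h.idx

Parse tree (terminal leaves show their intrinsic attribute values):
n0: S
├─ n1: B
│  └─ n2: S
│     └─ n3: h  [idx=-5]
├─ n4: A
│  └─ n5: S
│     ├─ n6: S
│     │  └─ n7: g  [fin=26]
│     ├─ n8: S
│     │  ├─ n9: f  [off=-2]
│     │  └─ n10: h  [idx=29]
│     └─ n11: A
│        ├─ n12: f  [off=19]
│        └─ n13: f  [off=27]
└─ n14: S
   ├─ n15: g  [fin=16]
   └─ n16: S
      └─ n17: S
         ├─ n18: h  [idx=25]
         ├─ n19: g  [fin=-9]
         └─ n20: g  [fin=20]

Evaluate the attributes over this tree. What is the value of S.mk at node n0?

true

1. n1.sig = 22  [22]
2. n1.fin = 8  [8]
3. n1.lim = "ru"  ["ru"]
4. n3.idx = -5  [terminal]
5. n2.cnt = 28  [28]
6. n2.mk = true  [h.idx > -6]
7. n1.hot = "kru"  ["k" ++ B.lim]
8. n4.lab = 5  [len(B.hot) + 2]
9. n4.wid = "un"  ["un"]
10. n4.sig = 4  [len(B.hot) + 1]
11. n7.fin = 26  [terminal]
12. n6.cnt = -1  [-1]
13. n6.mk = true  [g.fin > 25]
14. n9.off = -2  [terminal]
15. n10.idx = 29  [terminal]
16. n8.cnt = 2  [h.idx - 27]
17. n8.mk = true  [f.off > -3]
18. n11.lab = 7  [7]
19. n11.wid = "mn"  ["mn"]
20. n11.sig = -9  [S₁.cnt + S₂.cnt - 10]
21. n12.off = 19  [terminal]
22. n13.off = 27  [terminal]
23. n11.env = "xmn"  ["x" ++ A.wid]
24. n5.cnt = 28  [S₂.cnt + 26]
25. n5.mk = false  [false]
26. n4.env = "mm"  ["mm"]
27. n15.fin = 16  [terminal]
28. n18.idx = 25  [terminal]
29. n19.fin = -9  [terminal]
30. n20.fin = 20  [terminal]
31. n17.cnt = -2  [-2]
32. n17.mk = false  [g₁.fin == h.idx]
33. n16.cnt = 6  [S₁.cnt + 8]
34. n16.mk = true  [not S₁.mk]
35. n14.cnt = -1  [(if S₁.mk then g.fin else S₁.cnt) - 17]
36. n14.mk = true  [S₁.mk == true]
37. n0.cnt = -2  [S₁.cnt * 2]
38. n0.mk = true  [S₁.cnt > -2]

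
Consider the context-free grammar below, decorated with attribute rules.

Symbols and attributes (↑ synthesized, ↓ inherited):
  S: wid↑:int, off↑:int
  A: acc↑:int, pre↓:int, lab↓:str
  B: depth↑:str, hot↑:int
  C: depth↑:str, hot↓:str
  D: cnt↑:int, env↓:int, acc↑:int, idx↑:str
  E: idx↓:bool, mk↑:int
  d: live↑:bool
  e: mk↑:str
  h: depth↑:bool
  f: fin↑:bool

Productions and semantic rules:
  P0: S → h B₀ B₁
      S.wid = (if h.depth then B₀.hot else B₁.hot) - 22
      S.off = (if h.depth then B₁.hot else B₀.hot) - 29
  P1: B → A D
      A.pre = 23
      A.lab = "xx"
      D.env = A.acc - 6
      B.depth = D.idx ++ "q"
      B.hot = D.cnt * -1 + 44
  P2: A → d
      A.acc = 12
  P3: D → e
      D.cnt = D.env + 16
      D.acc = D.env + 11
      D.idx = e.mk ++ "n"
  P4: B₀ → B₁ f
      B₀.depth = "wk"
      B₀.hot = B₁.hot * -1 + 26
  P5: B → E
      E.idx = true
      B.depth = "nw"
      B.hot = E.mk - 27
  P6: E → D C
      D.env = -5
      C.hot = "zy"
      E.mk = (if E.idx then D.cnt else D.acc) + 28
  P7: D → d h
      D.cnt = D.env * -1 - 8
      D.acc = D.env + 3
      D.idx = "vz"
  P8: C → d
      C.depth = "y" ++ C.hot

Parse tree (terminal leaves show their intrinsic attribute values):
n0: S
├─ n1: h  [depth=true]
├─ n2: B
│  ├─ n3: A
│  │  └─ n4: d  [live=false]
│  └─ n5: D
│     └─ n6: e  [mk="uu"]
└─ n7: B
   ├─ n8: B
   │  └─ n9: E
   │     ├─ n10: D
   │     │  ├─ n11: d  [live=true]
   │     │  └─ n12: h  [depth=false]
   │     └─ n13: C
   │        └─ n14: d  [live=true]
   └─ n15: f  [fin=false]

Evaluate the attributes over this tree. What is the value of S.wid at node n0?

0

1. n1.depth = true  [terminal]
2. n3.pre = 23  [23]
3. n3.lab = "xx"  ["xx"]
4. n4.live = false  [terminal]
5. n3.acc = 12  [12]
6. n5.env = 6  [A.acc - 6]
7. n6.mk = "uu"  [terminal]
8. n5.cnt = 22  [D.env + 16]
9. n5.acc = 17  [D.env + 11]
10. n5.idx = "uun"  [e.mk ++ "n"]
11. n2.depth = "uunq"  [D.idx ++ "q"]
12. n2.hot = 22  [D.cnt * -1 + 44]
13. n9.idx = true  [true]
14. n10.env = -5  [-5]
15. n11.live = true  [terminal]
16. n12.depth = false  [terminal]
17. n10.cnt = -3  [D.env * -1 - 8]
18. n10.acc = -2  [D.env + 3]
19. n10.idx = "vz"  ["vz"]
20. n13.hot = "zy"  ["zy"]
21. n14.live = true  [terminal]
22. n13.depth = "yzy"  ["y" ++ C.hot]
23. n9.mk = 25  [(if E.idx then D.cnt else D.acc) + 28]
24. n8.depth = "nw"  ["nw"]
25. n8.hot = -2  [E.mk - 27]
26. n15.fin = false  [terminal]
27. n7.depth = "wk"  ["wk"]
28. n7.hot = 28  [B₁.hot * -1 + 26]
29. n0.wid = 0  [(if h.depth then B₀.hot else B₁.hot) - 22]
30. n0.off = -1  [(if h.depth then B₁.hot else B₀.hot) - 29]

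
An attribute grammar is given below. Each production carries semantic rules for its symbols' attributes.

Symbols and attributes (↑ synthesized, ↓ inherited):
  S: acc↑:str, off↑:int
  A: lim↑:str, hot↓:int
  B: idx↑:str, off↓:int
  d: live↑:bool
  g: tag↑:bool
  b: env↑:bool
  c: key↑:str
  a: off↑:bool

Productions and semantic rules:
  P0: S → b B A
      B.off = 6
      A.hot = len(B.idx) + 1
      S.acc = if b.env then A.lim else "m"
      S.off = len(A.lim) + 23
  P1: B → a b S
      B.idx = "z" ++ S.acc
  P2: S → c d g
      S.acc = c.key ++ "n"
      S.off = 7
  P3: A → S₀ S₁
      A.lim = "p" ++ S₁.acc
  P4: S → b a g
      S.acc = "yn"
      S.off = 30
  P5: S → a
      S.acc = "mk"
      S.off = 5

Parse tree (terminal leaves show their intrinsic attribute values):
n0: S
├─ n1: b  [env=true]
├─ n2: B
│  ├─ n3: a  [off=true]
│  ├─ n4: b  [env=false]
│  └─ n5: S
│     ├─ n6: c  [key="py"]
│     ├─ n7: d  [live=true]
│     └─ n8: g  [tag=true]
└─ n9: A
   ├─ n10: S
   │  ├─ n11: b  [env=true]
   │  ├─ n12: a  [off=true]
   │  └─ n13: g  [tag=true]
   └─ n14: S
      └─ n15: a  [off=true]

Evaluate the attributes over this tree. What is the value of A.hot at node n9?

5

1. n1.env = true  [terminal]
2. n2.off = 6  [6]
3. n3.off = true  [terminal]
4. n4.env = false  [terminal]
5. n6.key = "py"  [terminal]
6. n7.live = true  [terminal]
7. n8.tag = true  [terminal]
8. n5.acc = "pyn"  [c.key ++ "n"]
9. n5.off = 7  [7]
10. n2.idx = "zpyn"  ["z" ++ S.acc]
11. n9.hot = 5  [len(B.idx) + 1]
12. n11.env = true  [terminal]
13. n12.off = true  [terminal]
14. n13.tag = true  [terminal]
15. n10.acc = "yn"  ["yn"]
16. n10.off = 30  [30]
17. n15.off = true  [terminal]
18. n14.acc = "mk"  ["mk"]
19. n14.off = 5  [5]
20. n9.lim = "pmk"  ["p" ++ S₁.acc]
21. n0.acc = "pmk"  [if b.env then A.lim else "m"]
22. n0.off = 26  [len(A.lim) + 23]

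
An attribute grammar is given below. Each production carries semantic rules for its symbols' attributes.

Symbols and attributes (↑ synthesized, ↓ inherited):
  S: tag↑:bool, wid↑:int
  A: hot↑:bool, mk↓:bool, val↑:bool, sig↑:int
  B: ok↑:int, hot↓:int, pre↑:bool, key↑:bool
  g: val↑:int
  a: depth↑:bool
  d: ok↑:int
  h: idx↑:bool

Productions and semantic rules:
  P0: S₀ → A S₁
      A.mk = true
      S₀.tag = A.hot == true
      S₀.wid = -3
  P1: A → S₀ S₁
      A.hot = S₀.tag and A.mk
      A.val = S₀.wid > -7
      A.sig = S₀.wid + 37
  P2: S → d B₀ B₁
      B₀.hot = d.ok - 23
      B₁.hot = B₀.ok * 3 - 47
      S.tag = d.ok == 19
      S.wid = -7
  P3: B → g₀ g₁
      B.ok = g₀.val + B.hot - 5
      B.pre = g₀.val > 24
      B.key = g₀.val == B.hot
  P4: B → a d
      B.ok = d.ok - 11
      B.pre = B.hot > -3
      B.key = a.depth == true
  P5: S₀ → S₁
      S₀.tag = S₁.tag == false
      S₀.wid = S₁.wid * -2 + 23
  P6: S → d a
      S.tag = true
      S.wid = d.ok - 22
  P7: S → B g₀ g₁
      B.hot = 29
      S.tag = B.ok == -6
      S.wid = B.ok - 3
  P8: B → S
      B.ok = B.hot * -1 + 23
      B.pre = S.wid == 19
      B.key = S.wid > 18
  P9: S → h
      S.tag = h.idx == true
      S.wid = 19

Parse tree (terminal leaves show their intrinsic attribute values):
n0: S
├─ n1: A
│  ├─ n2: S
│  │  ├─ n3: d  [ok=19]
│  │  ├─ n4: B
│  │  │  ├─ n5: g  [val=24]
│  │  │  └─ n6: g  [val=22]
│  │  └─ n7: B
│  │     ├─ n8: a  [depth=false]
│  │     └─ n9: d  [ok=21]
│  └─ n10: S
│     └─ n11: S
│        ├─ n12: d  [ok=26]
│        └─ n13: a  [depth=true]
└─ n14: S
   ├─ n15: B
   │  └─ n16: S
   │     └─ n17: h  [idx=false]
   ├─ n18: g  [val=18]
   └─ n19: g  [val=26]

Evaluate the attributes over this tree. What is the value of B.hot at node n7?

-2

1. n1.mk = true  [true]
2. n3.ok = 19  [terminal]
3. n4.hot = -4  [d.ok - 23]
4. n5.val = 24  [terminal]
5. n6.val = 22  [terminal]
6. n4.ok = 15  [g₀.val + B.hot - 5]
7. n4.pre = false  [g₀.val > 24]
8. n4.key = false  [g₀.val == B.hot]
9. n7.hot = -2  [B₀.ok * 3 - 47]
10. n8.depth = false  [terminal]
11. n9.ok = 21  [terminal]
12. n7.ok = 10  [d.ok - 11]
13. n7.pre = true  [B.hot > -3]
14. n7.key = false  [a.depth == true]
15. n2.tag = true  [d.ok == 19]
16. n2.wid = -7  [-7]
17. n12.ok = 26  [terminal]
18. n13.depth = true  [terminal]
19. n11.tag = true  [true]
20. n11.wid = 4  [d.ok - 22]
21. n10.tag = false  [S₁.tag == false]
22. n10.wid = 15  [S₁.wid * -2 + 23]
23. n1.hot = true  [S₀.tag and A.mk]
24. n1.val = false  [S₀.wid > -7]
25. n1.sig = 30  [S₀.wid + 37]
26. n15.hot = 29  [29]
27. n17.idx = false  [terminal]
28. n16.tag = false  [h.idx == true]
29. n16.wid = 19  [19]
30. n15.ok = -6  [B.hot * -1 + 23]
31. n15.pre = true  [S.wid == 19]
32. n15.key = true  [S.wid > 18]
33. n18.val = 18  [terminal]
34. n19.val = 26  [terminal]
35. n14.tag = true  [B.ok == -6]
36. n14.wid = -9  [B.ok - 3]
37. n0.tag = true  [A.hot == true]
38. n0.wid = -3  [-3]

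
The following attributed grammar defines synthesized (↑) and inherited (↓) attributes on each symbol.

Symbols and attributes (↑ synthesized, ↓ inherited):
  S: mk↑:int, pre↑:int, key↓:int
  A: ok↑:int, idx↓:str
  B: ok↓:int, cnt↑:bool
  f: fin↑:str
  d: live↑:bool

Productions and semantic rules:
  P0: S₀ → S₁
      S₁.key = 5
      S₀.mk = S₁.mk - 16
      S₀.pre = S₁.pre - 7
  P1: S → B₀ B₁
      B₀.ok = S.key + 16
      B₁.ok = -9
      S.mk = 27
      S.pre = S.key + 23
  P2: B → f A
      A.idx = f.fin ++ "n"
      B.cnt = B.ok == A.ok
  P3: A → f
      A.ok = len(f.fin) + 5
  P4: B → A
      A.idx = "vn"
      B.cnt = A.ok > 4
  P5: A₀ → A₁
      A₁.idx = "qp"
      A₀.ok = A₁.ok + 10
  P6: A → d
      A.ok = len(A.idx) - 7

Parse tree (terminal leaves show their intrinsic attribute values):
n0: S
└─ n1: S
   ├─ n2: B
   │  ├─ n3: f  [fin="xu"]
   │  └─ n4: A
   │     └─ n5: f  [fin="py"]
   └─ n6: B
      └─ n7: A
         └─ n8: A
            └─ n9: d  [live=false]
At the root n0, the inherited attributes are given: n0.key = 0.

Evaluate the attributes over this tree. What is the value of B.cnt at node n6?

true

1. n0.key = 0  [given at root]
2. n1.key = 5  [5]
3. n2.ok = 21  [S.key + 16]
4. n3.fin = "xu"  [terminal]
5. n4.idx = "xun"  [f.fin ++ "n"]
6. n5.fin = "py"  [terminal]
7. n4.ok = 7  [len(f.fin) + 5]
8. n2.cnt = false  [B.ok == A.ok]
9. n6.ok = -9  [-9]
10. n7.idx = "vn"  ["vn"]
11. n8.idx = "qp"  ["qp"]
12. n9.live = false  [terminal]
13. n8.ok = -5  [len(A.idx) - 7]
14. n7.ok = 5  [A₁.ok + 10]
15. n6.cnt = true  [A.ok > 4]
16. n1.mk = 27  [27]
17. n1.pre = 28  [S.key + 23]
18. n0.mk = 11  [S₁.mk - 16]
19. n0.pre = 21  [S₁.pre - 7]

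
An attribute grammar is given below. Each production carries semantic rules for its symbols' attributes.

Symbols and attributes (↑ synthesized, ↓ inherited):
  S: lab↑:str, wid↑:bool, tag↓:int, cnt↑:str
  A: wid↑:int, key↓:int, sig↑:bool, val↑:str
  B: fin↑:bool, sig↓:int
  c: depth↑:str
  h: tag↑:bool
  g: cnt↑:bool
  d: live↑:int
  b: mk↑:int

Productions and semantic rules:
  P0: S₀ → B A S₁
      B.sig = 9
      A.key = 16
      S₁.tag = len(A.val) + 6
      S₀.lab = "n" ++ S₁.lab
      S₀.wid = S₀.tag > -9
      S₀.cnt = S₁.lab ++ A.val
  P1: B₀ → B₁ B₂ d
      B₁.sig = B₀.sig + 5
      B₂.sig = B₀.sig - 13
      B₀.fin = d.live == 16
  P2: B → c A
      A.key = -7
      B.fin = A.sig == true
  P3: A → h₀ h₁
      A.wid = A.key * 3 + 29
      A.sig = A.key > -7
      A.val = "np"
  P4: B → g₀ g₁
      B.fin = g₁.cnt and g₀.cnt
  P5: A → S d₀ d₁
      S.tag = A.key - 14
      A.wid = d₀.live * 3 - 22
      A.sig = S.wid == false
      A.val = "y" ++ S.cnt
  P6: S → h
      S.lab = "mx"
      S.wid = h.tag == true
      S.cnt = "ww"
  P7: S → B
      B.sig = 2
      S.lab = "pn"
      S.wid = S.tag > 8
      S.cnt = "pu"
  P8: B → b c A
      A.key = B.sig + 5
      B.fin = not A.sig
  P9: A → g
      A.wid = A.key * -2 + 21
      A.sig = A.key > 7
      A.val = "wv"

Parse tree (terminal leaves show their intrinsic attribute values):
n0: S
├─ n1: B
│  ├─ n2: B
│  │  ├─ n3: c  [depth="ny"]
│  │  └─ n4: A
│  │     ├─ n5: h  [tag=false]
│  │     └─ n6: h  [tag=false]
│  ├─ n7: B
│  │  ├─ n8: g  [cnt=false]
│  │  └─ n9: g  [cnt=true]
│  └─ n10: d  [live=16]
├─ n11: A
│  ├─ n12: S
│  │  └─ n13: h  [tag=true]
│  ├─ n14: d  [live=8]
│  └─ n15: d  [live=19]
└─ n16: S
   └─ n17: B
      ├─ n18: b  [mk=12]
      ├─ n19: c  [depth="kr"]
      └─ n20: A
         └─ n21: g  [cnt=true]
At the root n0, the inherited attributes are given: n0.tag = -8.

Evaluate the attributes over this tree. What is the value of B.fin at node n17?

true

1. n0.tag = -8  [given at root]
2. n1.sig = 9  [9]
3. n2.sig = 14  [B₀.sig + 5]
4. n3.depth = "ny"  [terminal]
5. n4.key = -7  [-7]
6. n5.tag = false  [terminal]
7. n6.tag = false  [terminal]
8. n4.wid = 8  [A.key * 3 + 29]
9. n4.sig = false  [A.key > -7]
10. n4.val = "np"  ["np"]
11. n2.fin = false  [A.sig == true]
12. n7.sig = -4  [B₀.sig - 13]
13. n8.cnt = false  [terminal]
14. n9.cnt = true  [terminal]
15. n7.fin = false  [g₁.cnt and g₀.cnt]
16. n10.live = 16  [terminal]
17. n1.fin = true  [d.live == 16]
18. n11.key = 16  [16]
19. n12.tag = 2  [A.key - 14]
20. n13.tag = true  [terminal]
21. n12.lab = "mx"  ["mx"]
22. n12.wid = true  [h.tag == true]
23. n12.cnt = "ww"  ["ww"]
24. n14.live = 8  [terminal]
25. n15.live = 19  [terminal]
26. n11.wid = 2  [d₀.live * 3 - 22]
27. n11.sig = false  [S.wid == false]
28. n11.val = "yww"  ["y" ++ S.cnt]
29. n16.tag = 9  [len(A.val) + 6]
30. n17.sig = 2  [2]
31. n18.mk = 12  [terminal]
32. n19.depth = "kr"  [terminal]
33. n20.key = 7  [B.sig + 5]
34. n21.cnt = true  [terminal]
35. n20.wid = 7  [A.key * -2 + 21]
36. n20.sig = false  [A.key > 7]
37. n20.val = "wv"  ["wv"]
38. n17.fin = true  [not A.sig]
39. n16.lab = "pn"  ["pn"]
40. n16.wid = true  [S.tag > 8]
41. n16.cnt = "pu"  ["pu"]
42. n0.lab = "npn"  ["n" ++ S₁.lab]
43. n0.wid = true  [S₀.tag > -9]
44. n0.cnt = "pnyww"  [S₁.lab ++ A.val]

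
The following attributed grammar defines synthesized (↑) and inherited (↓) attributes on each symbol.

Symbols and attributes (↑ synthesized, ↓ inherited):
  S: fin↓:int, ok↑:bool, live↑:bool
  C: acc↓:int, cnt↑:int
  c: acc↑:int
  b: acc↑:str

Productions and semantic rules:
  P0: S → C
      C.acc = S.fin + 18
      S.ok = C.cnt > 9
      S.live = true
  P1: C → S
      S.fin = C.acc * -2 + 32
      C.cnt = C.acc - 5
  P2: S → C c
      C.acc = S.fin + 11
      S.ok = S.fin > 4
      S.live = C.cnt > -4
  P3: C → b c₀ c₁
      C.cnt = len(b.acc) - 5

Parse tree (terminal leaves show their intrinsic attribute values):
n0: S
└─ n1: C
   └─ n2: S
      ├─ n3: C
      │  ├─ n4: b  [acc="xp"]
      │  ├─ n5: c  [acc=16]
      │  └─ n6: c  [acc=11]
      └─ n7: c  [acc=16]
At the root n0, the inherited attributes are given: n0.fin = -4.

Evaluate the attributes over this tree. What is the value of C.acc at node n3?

15

1. n0.fin = -4  [given at root]
2. n1.acc = 14  [S.fin + 18]
3. n2.fin = 4  [C.acc * -2 + 32]
4. n3.acc = 15  [S.fin + 11]
5. n4.acc = "xp"  [terminal]
6. n5.acc = 16  [terminal]
7. n6.acc = 11  [terminal]
8. n3.cnt = -3  [len(b.acc) - 5]
9. n7.acc = 16  [terminal]
10. n2.ok = false  [S.fin > 4]
11. n2.live = true  [C.cnt > -4]
12. n1.cnt = 9  [C.acc - 5]
13. n0.ok = false  [C.cnt > 9]
14. n0.live = true  [true]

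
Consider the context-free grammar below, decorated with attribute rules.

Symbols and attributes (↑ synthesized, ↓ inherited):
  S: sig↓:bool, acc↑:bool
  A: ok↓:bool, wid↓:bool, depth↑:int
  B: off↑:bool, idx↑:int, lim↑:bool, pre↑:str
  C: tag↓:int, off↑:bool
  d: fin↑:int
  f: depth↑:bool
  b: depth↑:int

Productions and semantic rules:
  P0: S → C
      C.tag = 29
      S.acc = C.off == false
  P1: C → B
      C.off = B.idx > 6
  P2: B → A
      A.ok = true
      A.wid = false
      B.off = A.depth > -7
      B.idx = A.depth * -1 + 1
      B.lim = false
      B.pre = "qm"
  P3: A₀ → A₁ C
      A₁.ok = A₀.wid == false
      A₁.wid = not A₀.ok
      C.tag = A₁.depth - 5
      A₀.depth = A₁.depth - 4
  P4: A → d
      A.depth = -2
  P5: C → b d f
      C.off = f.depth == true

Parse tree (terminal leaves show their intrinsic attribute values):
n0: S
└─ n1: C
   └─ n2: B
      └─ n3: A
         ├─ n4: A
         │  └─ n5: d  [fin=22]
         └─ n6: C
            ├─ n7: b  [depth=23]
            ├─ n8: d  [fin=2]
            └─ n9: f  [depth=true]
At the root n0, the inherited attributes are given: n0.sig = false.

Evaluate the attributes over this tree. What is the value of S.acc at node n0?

false

1. n0.sig = false  [given at root]
2. n1.tag = 29  [29]
3. n3.ok = true  [true]
4. n3.wid = false  [false]
5. n4.ok = true  [A₀.wid == false]
6. n4.wid = false  [not A₀.ok]
7. n5.fin = 22  [terminal]
8. n4.depth = -2  [-2]
9. n6.tag = -7  [A₁.depth - 5]
10. n7.depth = 23  [terminal]
11. n8.fin = 2  [terminal]
12. n9.depth = true  [terminal]
13. n6.off = true  [f.depth == true]
14. n3.depth = -6  [A₁.depth - 4]
15. n2.off = true  [A.depth > -7]
16. n2.idx = 7  [A.depth * -1 + 1]
17. n2.lim = false  [false]
18. n2.pre = "qm"  ["qm"]
19. n1.off = true  [B.idx > 6]
20. n0.acc = false  [C.off == false]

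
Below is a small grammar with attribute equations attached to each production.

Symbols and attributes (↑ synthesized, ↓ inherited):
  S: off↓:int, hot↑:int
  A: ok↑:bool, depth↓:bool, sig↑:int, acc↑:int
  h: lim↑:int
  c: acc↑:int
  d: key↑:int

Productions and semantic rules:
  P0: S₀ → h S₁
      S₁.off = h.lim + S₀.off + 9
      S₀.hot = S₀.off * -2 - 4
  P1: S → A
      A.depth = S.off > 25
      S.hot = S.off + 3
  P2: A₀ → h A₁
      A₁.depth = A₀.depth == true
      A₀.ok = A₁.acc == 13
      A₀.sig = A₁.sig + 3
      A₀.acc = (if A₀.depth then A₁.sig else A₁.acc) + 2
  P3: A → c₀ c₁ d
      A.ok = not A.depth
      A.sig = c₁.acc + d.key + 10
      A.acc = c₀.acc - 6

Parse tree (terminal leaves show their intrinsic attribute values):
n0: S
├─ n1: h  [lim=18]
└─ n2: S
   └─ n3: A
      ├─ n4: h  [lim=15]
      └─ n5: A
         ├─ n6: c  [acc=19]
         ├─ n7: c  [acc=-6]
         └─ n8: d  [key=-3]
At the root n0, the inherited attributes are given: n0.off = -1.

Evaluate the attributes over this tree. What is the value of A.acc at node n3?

1. n0.off = -1  [given at root]
2. n1.lim = 18  [terminal]
3. n2.off = 26  [h.lim + S₀.off + 9]
4. n3.depth = true  [S.off > 25]
5. n4.lim = 15  [terminal]
6. n5.depth = true  [A₀.depth == true]
7. n6.acc = 19  [terminal]
8. n7.acc = -6  [terminal]
9. n8.key = -3  [terminal]
10. n5.ok = false  [not A.depth]
11. n5.sig = 1  [c₁.acc + d.key + 10]
12. n5.acc = 13  [c₀.acc - 6]
13. n3.ok = true  [A₁.acc == 13]
14. n3.sig = 4  [A₁.sig + 3]
15. n3.acc = 3  [(if A₀.depth then A₁.sig else A₁.acc) + 2]
16. n2.hot = 29  [S.off + 3]
17. n0.hot = -2  [S₀.off * -2 - 4]

3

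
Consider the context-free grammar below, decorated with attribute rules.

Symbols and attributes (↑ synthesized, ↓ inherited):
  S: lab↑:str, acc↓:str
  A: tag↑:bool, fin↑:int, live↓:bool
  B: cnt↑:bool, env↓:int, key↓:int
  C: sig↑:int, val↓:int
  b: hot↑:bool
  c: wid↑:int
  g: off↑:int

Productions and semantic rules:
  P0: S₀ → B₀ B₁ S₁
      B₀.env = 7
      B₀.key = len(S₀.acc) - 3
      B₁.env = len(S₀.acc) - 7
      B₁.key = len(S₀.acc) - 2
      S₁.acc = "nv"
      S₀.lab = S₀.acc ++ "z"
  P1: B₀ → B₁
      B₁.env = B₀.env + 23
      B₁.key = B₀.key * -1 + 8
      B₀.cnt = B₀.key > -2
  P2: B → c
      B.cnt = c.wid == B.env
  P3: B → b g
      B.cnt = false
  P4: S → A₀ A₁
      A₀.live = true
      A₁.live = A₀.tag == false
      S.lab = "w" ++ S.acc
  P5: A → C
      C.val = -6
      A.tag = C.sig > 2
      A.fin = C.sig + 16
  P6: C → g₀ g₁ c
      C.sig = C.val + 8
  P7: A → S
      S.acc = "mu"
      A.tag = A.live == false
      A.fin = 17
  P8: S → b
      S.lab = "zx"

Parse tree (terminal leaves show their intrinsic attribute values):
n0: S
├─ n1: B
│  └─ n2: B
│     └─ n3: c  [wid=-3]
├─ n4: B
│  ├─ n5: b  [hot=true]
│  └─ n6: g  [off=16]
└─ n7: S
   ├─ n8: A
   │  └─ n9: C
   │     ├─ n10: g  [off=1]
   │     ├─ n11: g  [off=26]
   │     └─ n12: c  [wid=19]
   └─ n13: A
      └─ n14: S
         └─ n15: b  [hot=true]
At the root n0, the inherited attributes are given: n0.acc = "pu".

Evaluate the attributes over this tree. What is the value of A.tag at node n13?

1. n0.acc = "pu"  [given at root]
2. n1.env = 7  [7]
3. n1.key = -1  [len(S₀.acc) - 3]
4. n2.env = 30  [B₀.env + 23]
5. n2.key = 9  [B₀.key * -1 + 8]
6. n3.wid = -3  [terminal]
7. n2.cnt = false  [c.wid == B.env]
8. n1.cnt = true  [B₀.key > -2]
9. n4.env = -5  [len(S₀.acc) - 7]
10. n4.key = 0  [len(S₀.acc) - 2]
11. n5.hot = true  [terminal]
12. n6.off = 16  [terminal]
13. n4.cnt = false  [false]
14. n7.acc = "nv"  ["nv"]
15. n8.live = true  [true]
16. n9.val = -6  [-6]
17. n10.off = 1  [terminal]
18. n11.off = 26  [terminal]
19. n12.wid = 19  [terminal]
20. n9.sig = 2  [C.val + 8]
21. n8.tag = false  [C.sig > 2]
22. n8.fin = 18  [C.sig + 16]
23. n13.live = true  [A₀.tag == false]
24. n14.acc = "mu"  ["mu"]
25. n15.hot = true  [terminal]
26. n14.lab = "zx"  ["zx"]
27. n13.tag = false  [A.live == false]
28. n13.fin = 17  [17]
29. n7.lab = "wnv"  ["w" ++ S.acc]
30. n0.lab = "puz"  [S₀.acc ++ "z"]

false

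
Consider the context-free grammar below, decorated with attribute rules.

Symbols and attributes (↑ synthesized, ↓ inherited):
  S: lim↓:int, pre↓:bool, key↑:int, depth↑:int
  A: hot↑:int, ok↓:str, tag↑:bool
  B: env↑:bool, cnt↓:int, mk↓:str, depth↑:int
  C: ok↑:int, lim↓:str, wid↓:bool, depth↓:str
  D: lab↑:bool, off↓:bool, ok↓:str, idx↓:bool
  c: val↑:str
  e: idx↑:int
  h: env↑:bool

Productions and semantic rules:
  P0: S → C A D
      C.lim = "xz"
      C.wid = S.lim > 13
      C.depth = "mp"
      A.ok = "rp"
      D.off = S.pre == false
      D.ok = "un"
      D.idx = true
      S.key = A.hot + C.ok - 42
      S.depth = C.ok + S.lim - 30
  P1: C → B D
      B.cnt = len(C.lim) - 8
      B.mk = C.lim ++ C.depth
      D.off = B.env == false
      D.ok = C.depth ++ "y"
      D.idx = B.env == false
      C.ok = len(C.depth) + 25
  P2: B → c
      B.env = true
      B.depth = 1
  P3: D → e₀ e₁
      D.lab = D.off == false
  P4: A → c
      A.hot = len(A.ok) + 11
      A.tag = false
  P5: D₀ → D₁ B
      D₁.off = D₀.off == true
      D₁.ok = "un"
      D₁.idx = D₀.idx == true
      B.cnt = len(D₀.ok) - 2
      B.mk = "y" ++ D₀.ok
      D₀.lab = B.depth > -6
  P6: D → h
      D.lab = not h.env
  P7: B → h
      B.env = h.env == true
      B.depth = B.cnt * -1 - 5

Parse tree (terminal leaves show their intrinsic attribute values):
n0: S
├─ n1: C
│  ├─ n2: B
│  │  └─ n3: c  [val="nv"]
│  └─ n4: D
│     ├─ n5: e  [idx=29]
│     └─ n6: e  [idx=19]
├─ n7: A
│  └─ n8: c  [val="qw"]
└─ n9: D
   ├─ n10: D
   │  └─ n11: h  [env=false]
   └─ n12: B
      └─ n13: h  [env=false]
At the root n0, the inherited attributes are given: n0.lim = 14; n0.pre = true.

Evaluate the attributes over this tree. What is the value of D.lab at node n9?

1. n0.lim = 14  [given at root]
2. n0.pre = true  [given at root]
3. n1.lim = "xz"  ["xz"]
4. n1.wid = true  [S.lim > 13]
5. n1.depth = "mp"  ["mp"]
6. n2.cnt = -6  [len(C.lim) - 8]
7. n2.mk = "xzmp"  [C.lim ++ C.depth]
8. n3.val = "nv"  [terminal]
9. n2.env = true  [true]
10. n2.depth = 1  [1]
11. n4.off = false  [B.env == false]
12. n4.ok = "mpy"  [C.depth ++ "y"]
13. n4.idx = false  [B.env == false]
14. n5.idx = 29  [terminal]
15. n6.idx = 19  [terminal]
16. n4.lab = true  [D.off == false]
17. n1.ok = 27  [len(C.depth) + 25]
18. n7.ok = "rp"  ["rp"]
19. n8.val = "qw"  [terminal]
20. n7.hot = 13  [len(A.ok) + 11]
21. n7.tag = false  [false]
22. n9.off = false  [S.pre == false]
23. n9.ok = "un"  ["un"]
24. n9.idx = true  [true]
25. n10.off = false  [D₀.off == true]
26. n10.ok = "un"  ["un"]
27. n10.idx = true  [D₀.idx == true]
28. n11.env = false  [terminal]
29. n10.lab = true  [not h.env]
30. n12.cnt = 0  [len(D₀.ok) - 2]
31. n12.mk = "yun"  ["y" ++ D₀.ok]
32. n13.env = false  [terminal]
33. n12.env = false  [h.env == true]
34. n12.depth = -5  [B.cnt * -1 - 5]
35. n9.lab = true  [B.depth > -6]
36. n0.key = -2  [A.hot + C.ok - 42]
37. n0.depth = 11  [C.ok + S.lim - 30]

true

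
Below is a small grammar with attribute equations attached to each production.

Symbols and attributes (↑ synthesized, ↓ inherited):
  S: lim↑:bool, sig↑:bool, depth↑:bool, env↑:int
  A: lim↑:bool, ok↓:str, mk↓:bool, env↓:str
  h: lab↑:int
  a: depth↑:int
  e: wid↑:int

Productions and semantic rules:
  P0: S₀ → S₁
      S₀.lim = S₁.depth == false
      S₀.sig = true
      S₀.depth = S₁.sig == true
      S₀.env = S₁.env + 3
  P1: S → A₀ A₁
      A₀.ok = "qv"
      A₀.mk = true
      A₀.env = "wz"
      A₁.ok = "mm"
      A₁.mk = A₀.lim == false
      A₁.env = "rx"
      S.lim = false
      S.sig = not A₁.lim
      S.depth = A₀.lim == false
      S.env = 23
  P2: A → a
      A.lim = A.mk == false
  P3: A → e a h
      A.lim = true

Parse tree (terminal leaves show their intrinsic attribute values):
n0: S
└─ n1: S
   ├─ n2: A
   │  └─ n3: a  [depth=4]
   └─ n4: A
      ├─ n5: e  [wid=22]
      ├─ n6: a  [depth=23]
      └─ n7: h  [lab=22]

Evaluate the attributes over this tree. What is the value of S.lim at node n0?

false

1. n2.ok = "qv"  ["qv"]
2. n2.mk = true  [true]
3. n2.env = "wz"  ["wz"]
4. n3.depth = 4  [terminal]
5. n2.lim = false  [A.mk == false]
6. n4.ok = "mm"  ["mm"]
7. n4.mk = true  [A₀.lim == false]
8. n4.env = "rx"  ["rx"]
9. n5.wid = 22  [terminal]
10. n6.depth = 23  [terminal]
11. n7.lab = 22  [terminal]
12. n4.lim = true  [true]
13. n1.lim = false  [false]
14. n1.sig = false  [not A₁.lim]
15. n1.depth = true  [A₀.lim == false]
16. n1.env = 23  [23]
17. n0.lim = false  [S₁.depth == false]
18. n0.sig = true  [true]
19. n0.depth = false  [S₁.sig == true]
20. n0.env = 26  [S₁.env + 3]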